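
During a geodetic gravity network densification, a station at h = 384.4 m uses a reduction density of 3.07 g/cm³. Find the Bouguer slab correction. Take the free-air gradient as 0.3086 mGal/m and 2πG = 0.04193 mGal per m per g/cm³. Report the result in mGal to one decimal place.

49.5

Bouguer slab correction = 0.04193 × 3.07 × 384.4 = 49.5 mGal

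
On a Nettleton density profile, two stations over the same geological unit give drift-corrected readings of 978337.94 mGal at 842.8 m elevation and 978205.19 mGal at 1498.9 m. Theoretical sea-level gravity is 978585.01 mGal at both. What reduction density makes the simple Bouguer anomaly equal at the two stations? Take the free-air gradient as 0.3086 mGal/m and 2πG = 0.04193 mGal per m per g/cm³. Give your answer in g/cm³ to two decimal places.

Δg_obs = 978205.19 − 978337.94 = -132.75 mGal over Δh = 1498.9 − 842.8 = 656.1 m
Equal Bouguer anomalies ⇒ Δg_obs + (0.3086 − 0.04193ρ)·Δh = 0
0.3086 − 0.04193ρ = −Δg_obs/Δh = 0.20233
ρ = (0.3086 − 0.20233) / 0.04193 = 2.53 g/cm³

2.53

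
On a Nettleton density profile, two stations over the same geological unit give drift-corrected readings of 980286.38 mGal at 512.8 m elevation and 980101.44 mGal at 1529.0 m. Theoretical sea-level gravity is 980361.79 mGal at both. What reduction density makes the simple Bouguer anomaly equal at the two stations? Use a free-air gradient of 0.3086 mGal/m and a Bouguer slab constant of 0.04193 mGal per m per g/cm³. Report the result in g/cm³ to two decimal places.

3.02

Δg_obs = 980101.44 − 980286.38 = -184.94 mGal over Δh = 1529.0 − 512.8 = 1016.2 m
Equal Bouguer anomalies ⇒ Δg_obs + (0.3086 − 0.04193ρ)·Δh = 0
0.3086 − 0.04193ρ = −Δg_obs/Δh = 0.18199
ρ = (0.3086 − 0.18199) / 0.04193 = 3.02 g/cm³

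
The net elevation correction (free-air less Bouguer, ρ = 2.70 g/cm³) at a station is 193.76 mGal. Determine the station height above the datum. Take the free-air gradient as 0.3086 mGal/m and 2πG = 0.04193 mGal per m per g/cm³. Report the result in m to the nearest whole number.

992

Combined gradient = 0.3086 − 0.04193 × 2.70 = 0.1953890 mGal/m
h = 193.76 / 0.1953890 = 991.66 m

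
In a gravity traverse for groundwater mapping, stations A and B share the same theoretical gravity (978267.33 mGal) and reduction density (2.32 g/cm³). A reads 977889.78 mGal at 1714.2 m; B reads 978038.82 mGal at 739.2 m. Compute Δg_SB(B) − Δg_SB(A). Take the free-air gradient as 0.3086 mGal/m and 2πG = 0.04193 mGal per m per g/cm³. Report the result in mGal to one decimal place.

-57.0

Δg_SB(A) = 977889.78 − 978267.33 + 0.3086×1714.2 − 0.04193×2.32×1714.2 = -15.30 mGal
Δg_SB(B) = 978038.82 − 978267.33 + 0.3086×739.2 − 0.04193×2.32×739.2 = -72.30 mGal
Difference = -72.30 − (-15.30) = -57.00 mGal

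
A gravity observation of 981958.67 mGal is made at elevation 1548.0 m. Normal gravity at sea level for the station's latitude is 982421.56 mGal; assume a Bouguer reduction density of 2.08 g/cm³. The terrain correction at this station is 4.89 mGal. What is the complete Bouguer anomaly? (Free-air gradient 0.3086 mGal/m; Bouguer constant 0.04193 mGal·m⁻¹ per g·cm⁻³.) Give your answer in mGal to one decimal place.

-115.3

Free-air correction = 0.3086 × 1548.0 = 477.71 mGal
Free-air anomaly = 981958.67 − 982421.56 + (477.71) = 14.82 mGal
Bouguer slab correction = 0.04193 × 2.08 × 1548.0 = 135.01 mGal
Simple Bouguer anomaly = 14.82 − (135.01) = -120.19 mGal
Complete Bouguer anomaly = -120.19 + 4.89 = -115.30 mGal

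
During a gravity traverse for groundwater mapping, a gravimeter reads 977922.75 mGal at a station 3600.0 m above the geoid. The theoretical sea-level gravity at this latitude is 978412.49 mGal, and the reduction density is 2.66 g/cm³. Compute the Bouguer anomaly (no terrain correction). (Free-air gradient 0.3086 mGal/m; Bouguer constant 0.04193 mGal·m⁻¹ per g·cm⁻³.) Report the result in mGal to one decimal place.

219.7

Free-air correction = 0.3086 × 3600.0 = 1110.96 mGal
Free-air anomaly = 977922.75 − 978412.49 + (1110.96) = 621.22 mGal
Bouguer slab correction = 0.04193 × 2.66 × 3600.0 = 401.52 mGal
Simple Bouguer anomaly = 621.22 − (401.52) = 219.70 mGal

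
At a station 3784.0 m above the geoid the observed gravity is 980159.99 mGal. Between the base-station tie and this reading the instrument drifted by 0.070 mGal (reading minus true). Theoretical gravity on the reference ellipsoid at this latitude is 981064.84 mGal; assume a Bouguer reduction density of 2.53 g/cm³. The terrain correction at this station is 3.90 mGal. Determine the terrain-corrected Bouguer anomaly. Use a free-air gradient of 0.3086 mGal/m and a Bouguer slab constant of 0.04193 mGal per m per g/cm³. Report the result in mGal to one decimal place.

Drift-corrected reading = 980159.99 − (0.070) = 980159.920 mGal
Free-air correction = 0.3086 × 3784.0 = 1167.74 mGal
Free-air anomaly = 980159.920 − 981064.84 + (1167.74) = 262.820 mGal
Bouguer slab correction = 0.04193 × 2.53 × 3784.0 = 401.42 mGal
Simple Bouguer anomaly = 262.820 − (401.42) = -138.600 mGal
Complete Bouguer anomaly = -138.600 + 3.90 = -134.700 mGal

-134.7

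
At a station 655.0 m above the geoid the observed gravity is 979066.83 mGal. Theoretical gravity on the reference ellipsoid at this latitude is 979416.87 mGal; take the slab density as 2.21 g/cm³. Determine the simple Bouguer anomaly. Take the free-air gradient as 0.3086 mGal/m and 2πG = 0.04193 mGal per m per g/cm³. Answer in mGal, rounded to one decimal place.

Free-air correction = 0.3086 × 655.0 = 202.13 mGal
Free-air anomaly = 979066.83 − 979416.87 + (202.13) = -147.91 mGal
Bouguer slab correction = 0.04193 × 2.21 × 655.0 = 60.70 mGal
Simple Bouguer anomaly = -147.91 − (60.70) = -208.61 mGal

-208.6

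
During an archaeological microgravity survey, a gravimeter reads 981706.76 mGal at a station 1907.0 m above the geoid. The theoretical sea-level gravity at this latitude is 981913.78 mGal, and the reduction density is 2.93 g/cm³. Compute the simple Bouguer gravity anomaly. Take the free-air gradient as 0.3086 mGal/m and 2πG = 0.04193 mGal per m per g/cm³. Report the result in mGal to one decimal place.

Free-air correction = 0.3086 × 1907.0 = 588.50 mGal
Free-air anomaly = 981706.76 − 981913.78 + (588.50) = 381.48 mGal
Bouguer slab correction = 0.04193 × 2.93 × 1907.0 = 234.28 mGal
Simple Bouguer anomaly = 381.48 − (234.28) = 147.20 mGal

147.2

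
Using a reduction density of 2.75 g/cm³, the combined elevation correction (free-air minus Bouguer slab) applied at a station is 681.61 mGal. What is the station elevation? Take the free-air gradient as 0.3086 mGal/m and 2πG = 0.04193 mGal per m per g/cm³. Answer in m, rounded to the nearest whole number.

Combined gradient = 0.3086 − 0.04193 × 2.75 = 0.1932925 mGal/m
h = 681.61 / 0.1932925 = 3526.31 m

3526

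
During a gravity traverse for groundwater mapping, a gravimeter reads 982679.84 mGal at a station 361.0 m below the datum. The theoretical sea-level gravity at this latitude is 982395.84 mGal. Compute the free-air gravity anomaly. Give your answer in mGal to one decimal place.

Free-air correction = 0.3086 × -361.0 = -111.40 mGal
Free-air anomaly = 982679.84 − 982395.84 + (-111.40) = 172.60 mGal

172.6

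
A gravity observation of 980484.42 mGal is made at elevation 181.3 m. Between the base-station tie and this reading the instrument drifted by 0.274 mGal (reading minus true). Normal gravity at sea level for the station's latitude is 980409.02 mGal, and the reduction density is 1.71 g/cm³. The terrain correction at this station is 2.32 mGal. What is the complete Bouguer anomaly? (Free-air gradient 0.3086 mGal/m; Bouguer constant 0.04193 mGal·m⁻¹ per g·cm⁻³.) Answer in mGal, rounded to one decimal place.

120.4

Drift-corrected reading = 980484.42 − (0.274) = 980484.146 mGal
Free-air correction = 0.3086 × 181.3 = 55.95 mGal
Free-air anomaly = 980484.146 − 980409.02 + (55.95) = 131.076 mGal
Bouguer slab correction = 0.04193 × 1.71 × 181.3 = 13.00 mGal
Simple Bouguer anomaly = 131.076 − (13.00) = 118.076 mGal
Complete Bouguer anomaly = 118.076 + 2.32 = 120.396 mGal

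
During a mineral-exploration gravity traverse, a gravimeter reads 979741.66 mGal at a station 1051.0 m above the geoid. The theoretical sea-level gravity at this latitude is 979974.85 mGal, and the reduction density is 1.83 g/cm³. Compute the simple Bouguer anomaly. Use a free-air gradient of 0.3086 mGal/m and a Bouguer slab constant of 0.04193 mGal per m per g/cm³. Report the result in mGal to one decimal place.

10.5

Free-air correction = 0.3086 × 1051.0 = 324.34 mGal
Free-air anomaly = 979741.66 − 979974.85 + (324.34) = 91.15 mGal
Bouguer slab correction = 0.04193 × 1.83 × 1051.0 = 80.65 mGal
Simple Bouguer anomaly = 91.15 − (80.65) = 10.50 mGal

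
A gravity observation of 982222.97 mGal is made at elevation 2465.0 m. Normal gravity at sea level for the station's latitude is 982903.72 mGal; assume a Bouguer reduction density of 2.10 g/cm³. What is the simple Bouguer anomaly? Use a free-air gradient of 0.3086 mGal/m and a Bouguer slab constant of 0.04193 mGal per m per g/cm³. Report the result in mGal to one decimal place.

-137.1

Free-air correction = 0.3086 × 2465.0 = 760.70 mGal
Free-air anomaly = 982222.97 − 982903.72 + (760.70) = 79.95 mGal
Bouguer slab correction = 0.04193 × 2.10 × 2465.0 = 217.05 mGal
Simple Bouguer anomaly = 79.95 − (217.05) = -137.10 mGal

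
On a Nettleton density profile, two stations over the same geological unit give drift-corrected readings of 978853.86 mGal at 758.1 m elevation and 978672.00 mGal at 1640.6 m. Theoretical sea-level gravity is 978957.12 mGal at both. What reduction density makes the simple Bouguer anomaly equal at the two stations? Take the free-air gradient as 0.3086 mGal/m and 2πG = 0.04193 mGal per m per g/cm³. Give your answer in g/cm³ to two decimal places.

2.45

Δg_obs = 978672.00 − 978853.86 = -181.86 mGal over Δh = 1640.6 − 758.1 = 882.5 m
Equal Bouguer anomalies ⇒ Δg_obs + (0.3086 − 0.04193ρ)·Δh = 0
0.3086 − 0.04193ρ = −Δg_obs/Δh = 0.20607
ρ = (0.3086 − 0.20607) / 0.04193 = 2.45 g/cm³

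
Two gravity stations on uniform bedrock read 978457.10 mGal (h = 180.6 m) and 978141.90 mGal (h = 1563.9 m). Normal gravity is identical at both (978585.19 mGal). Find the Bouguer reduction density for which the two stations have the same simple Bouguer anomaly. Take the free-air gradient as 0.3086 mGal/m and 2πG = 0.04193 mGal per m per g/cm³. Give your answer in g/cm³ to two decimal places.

Δg_obs = 978141.90 − 978457.10 = -315.20 mGal over Δh = 1563.9 − 180.6 = 1383.3 m
Equal Bouguer anomalies ⇒ Δg_obs + (0.3086 − 0.04193ρ)·Δh = 0
0.3086 − 0.04193ρ = −Δg_obs/Δh = 0.22786
ρ = (0.3086 − 0.22786) / 0.04193 = 1.93 g/cm³

1.93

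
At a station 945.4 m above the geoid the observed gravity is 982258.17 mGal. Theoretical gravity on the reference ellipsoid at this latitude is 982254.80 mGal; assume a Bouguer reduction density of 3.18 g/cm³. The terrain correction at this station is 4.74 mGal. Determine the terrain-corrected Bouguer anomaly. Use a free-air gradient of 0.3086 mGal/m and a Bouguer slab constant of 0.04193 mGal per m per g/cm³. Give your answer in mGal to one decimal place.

173.8

Free-air correction = 0.3086 × 945.4 = 291.75 mGal
Free-air anomaly = 982258.17 − 982254.80 + (291.75) = 295.12 mGal
Bouguer slab correction = 0.04193 × 3.18 × 945.4 = 126.06 mGal
Simple Bouguer anomaly = 295.12 − (126.06) = 169.06 mGal
Complete Bouguer anomaly = 169.06 + 4.74 = 173.80 mGal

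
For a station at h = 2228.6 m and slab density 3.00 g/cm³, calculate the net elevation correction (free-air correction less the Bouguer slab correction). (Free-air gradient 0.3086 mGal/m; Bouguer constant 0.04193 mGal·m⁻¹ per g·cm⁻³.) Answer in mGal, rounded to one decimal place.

Combined gradient = 0.3086 − 0.04193 × 3.00 = 0.1828100 mGal/m
Combined elevation correction = 0.1828100 × 2228.6 = 407.4 mGal

407.4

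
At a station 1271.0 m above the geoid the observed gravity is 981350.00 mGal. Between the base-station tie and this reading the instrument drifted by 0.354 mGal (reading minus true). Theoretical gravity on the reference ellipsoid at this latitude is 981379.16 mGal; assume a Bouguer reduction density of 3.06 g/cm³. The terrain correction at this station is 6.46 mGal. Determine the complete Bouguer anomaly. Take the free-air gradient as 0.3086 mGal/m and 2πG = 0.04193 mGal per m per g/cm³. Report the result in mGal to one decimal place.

Drift-corrected reading = 981350.00 − (0.354) = 981349.646 mGal
Free-air correction = 0.3086 × 1271.0 = 392.23 mGal
Free-air anomaly = 981349.646 − 981379.16 + (392.23) = 362.716 mGal
Bouguer slab correction = 0.04193 × 3.06 × 1271.0 = 163.08 mGal
Simple Bouguer anomaly = 362.716 − (163.08) = 199.636 mGal
Complete Bouguer anomaly = 199.636 + 6.46 = 206.096 mGal

206.1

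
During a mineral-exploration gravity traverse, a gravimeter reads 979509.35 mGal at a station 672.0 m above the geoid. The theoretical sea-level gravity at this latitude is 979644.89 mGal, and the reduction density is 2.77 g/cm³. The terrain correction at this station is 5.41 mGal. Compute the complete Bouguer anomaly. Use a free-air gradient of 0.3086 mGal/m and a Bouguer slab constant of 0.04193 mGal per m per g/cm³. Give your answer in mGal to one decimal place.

-0.8

Free-air correction = 0.3086 × 672.0 = 207.38 mGal
Free-air anomaly = 979509.35 − 979644.89 + (207.38) = 71.84 mGal
Bouguer slab correction = 0.04193 × 2.77 × 672.0 = 78.05 mGal
Simple Bouguer anomaly = 71.84 − (78.05) = -6.21 mGal
Complete Bouguer anomaly = -6.21 + 5.41 = -0.80 mGal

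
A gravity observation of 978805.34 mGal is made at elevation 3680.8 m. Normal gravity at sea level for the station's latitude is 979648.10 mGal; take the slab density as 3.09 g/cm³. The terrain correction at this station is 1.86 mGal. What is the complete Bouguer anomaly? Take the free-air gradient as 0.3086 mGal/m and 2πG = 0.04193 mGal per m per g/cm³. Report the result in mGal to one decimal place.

-181.9

Free-air correction = 0.3086 × 3680.8 = 1135.89 mGal
Free-air anomaly = 978805.34 − 979648.10 + (1135.89) = 293.13 mGal
Bouguer slab correction = 0.04193 × 3.09 × 3680.8 = 476.90 mGal
Simple Bouguer anomaly = 293.13 − (476.90) = -183.77 mGal
Complete Bouguer anomaly = -183.77 + 1.86 = -181.91 mGal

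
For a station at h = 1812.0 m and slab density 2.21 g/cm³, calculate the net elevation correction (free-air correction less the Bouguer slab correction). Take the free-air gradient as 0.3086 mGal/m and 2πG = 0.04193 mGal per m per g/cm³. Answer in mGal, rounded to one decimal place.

391.3

Combined gradient = 0.3086 − 0.04193 × 2.21 = 0.2159347 mGal/m
Combined elevation correction = 0.2159347 × 1812.0 = 391.3 mGal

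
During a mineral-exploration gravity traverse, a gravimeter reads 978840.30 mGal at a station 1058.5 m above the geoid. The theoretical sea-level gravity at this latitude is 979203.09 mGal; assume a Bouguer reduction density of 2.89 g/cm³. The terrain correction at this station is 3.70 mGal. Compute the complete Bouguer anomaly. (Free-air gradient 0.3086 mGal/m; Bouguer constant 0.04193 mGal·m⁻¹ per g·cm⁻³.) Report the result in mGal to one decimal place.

-160.7

Free-air correction = 0.3086 × 1058.5 = 326.65 mGal
Free-air anomaly = 978840.30 − 979203.09 + (326.65) = -36.14 mGal
Bouguer slab correction = 0.04193 × 2.89 × 1058.5 = 128.27 mGal
Simple Bouguer anomaly = -36.14 − (128.27) = -164.41 mGal
Complete Bouguer anomaly = -164.41 + 3.70 = -160.71 mGal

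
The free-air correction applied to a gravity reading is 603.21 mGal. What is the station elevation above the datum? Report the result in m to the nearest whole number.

h = 603.21 / 0.3086 = 1954.67 m

1955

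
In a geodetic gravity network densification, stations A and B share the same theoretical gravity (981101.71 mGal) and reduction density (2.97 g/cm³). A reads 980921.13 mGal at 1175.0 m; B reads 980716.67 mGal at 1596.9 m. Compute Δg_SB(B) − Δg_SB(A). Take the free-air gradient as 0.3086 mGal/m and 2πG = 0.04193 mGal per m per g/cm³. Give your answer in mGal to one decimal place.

-126.8

Δg_SB(A) = 980921.13 − 981101.71 + 0.3086×1175.0 − 0.04193×2.97×1175.0 = 35.70 mGal
Δg_SB(B) = 980716.67 − 981101.71 + 0.3086×1596.9 − 0.04193×2.97×1596.9 = -91.10 mGal
Difference = -91.10 − (35.70) = -126.80 mGal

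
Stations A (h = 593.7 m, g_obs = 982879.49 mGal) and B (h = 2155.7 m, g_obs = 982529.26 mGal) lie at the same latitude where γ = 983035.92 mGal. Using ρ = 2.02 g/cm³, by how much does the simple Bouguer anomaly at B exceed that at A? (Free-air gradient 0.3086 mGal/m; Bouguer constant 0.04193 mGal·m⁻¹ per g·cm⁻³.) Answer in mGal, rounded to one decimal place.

-0.5

Δg_SB(A) = 982879.49 − 983035.92 + 0.3086×593.7 − 0.04193×2.02×593.7 = -23.50 mGal
Δg_SB(B) = 982529.26 − 983035.92 + 0.3086×2155.7 − 0.04193×2.02×2155.7 = -24.00 mGal
Difference = -24.00 − (-23.50) = -0.50 mGal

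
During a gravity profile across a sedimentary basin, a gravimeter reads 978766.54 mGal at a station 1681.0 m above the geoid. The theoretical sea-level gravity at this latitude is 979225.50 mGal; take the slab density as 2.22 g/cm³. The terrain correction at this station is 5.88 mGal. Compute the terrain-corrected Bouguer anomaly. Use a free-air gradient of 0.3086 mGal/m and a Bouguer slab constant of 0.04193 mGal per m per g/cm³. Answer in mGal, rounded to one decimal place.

-90.8

Free-air correction = 0.3086 × 1681.0 = 518.76 mGal
Free-air anomaly = 978766.54 − 979225.50 + (518.76) = 59.80 mGal
Bouguer slab correction = 0.04193 × 2.22 × 1681.0 = 156.48 mGal
Simple Bouguer anomaly = 59.80 − (156.48) = -96.68 mGal
Complete Bouguer anomaly = -96.68 + 5.88 = -90.80 mGal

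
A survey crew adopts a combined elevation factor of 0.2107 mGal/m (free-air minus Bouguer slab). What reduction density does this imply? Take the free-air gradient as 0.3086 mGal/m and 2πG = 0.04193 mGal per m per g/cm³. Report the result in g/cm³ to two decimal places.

2.33

0.2107 = 0.3086 − 0.04193 × ρ
ρ = (0.3086 − 0.2107) / 0.04193 = 2.33 g/cm³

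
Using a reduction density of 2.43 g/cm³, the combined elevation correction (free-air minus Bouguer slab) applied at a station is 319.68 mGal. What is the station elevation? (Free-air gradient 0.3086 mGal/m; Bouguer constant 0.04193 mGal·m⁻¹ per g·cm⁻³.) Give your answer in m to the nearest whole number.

1547

Combined gradient = 0.3086 − 0.04193 × 2.43 = 0.2067101 mGal/m
h = 319.68 / 0.2067101 = 1546.51 m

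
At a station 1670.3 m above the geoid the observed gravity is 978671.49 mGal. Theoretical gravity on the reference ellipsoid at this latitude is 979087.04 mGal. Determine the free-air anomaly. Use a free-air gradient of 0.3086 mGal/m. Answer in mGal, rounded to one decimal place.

99.9

Free-air correction = 0.3086 × 1670.3 = 515.45 mGal
Free-air anomaly = 978671.49 − 979087.04 + (515.45) = 99.90 mGal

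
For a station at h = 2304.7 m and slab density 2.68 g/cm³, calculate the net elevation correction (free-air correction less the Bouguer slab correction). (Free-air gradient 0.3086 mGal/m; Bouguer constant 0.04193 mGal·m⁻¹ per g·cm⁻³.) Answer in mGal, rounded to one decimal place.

Combined gradient = 0.3086 − 0.04193 × 2.68 = 0.1962276 mGal/m
Combined elevation correction = 0.1962276 × 2304.7 = 452.2 mGal

452.2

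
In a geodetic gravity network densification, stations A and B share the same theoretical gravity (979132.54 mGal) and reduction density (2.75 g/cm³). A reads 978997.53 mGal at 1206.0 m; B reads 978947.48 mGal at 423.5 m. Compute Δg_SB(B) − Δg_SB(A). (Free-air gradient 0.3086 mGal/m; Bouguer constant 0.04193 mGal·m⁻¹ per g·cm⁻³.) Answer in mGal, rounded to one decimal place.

Δg_SB(A) = 978997.53 − 979132.54 + 0.3086×1206.0 − 0.04193×2.75×1206.0 = 98.10 mGal
Δg_SB(B) = 978947.48 − 979132.54 + 0.3086×423.5 − 0.04193×2.75×423.5 = -103.20 mGal
Difference = -103.20 − (98.10) = -201.30 mGal

-201.3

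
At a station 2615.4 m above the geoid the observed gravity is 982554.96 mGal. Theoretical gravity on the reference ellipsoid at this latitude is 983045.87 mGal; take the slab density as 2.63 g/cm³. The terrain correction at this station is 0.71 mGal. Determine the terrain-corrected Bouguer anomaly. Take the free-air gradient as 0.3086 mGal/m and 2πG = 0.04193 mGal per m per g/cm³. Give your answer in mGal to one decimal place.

28.5

Free-air correction = 0.3086 × 2615.4 = 807.11 mGal
Free-air anomaly = 982554.96 − 983045.87 + (807.11) = 316.20 mGal
Bouguer slab correction = 0.04193 × 2.63 × 2615.4 = 288.42 mGal
Simple Bouguer anomaly = 316.20 − (288.42) = 27.78 mGal
Complete Bouguer anomaly = 27.78 + 0.71 = 28.49 mGal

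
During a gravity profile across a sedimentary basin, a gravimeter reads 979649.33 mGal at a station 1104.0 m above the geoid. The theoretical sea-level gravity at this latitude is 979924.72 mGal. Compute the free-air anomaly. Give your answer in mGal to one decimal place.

65.3

Free-air correction = 0.3086 × 1104.0 = 340.69 mGal
Free-air anomaly = 979649.33 − 979924.72 + (340.69) = 65.30 mGal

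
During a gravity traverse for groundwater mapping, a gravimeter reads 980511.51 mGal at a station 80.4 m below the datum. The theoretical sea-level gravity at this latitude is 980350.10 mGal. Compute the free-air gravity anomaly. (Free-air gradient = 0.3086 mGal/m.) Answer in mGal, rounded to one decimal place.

Free-air correction = 0.3086 × -80.4 = -24.81 mGal
Free-air anomaly = 980511.51 − 980350.10 + (-24.81) = 136.60 mGal

136.6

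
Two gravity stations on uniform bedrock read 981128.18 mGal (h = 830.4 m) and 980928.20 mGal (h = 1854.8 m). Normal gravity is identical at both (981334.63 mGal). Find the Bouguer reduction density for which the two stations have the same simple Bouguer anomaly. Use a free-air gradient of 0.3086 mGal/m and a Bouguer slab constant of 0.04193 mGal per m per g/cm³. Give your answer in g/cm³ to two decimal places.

Δg_obs = 980928.20 − 981128.18 = -199.98 mGal over Δh = 1854.8 − 830.4 = 1024.4 m
Equal Bouguer anomalies ⇒ Δg_obs + (0.3086 − 0.04193ρ)·Δh = 0
0.3086 − 0.04193ρ = −Δg_obs/Δh = 0.19522
ρ = (0.3086 − 0.19522) / 0.04193 = 2.70 g/cm³

2.70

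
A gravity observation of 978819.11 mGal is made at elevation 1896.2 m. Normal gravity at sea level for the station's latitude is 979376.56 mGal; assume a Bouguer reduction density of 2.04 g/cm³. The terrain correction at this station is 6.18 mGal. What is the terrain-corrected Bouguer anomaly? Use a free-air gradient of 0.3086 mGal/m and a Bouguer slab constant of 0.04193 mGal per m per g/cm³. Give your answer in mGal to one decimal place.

-128.3

Free-air correction = 0.3086 × 1896.2 = 585.17 mGal
Free-air anomaly = 978819.11 − 979376.56 + (585.17) = 27.72 mGal
Bouguer slab correction = 0.04193 × 2.04 × 1896.2 = 162.20 mGal
Simple Bouguer anomaly = 27.72 − (162.20) = -134.48 mGal
Complete Bouguer anomaly = -134.48 + 6.18 = -128.30 mGal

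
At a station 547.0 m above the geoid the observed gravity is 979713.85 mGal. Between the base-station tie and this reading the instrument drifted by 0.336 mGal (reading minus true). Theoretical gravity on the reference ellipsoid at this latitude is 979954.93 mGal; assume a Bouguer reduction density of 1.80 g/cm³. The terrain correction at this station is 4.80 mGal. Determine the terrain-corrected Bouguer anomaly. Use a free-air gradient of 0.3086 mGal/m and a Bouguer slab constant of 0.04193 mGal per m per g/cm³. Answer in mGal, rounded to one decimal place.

-109.1

Drift-corrected reading = 979713.85 − (0.336) = 979713.514 mGal
Free-air correction = 0.3086 × 547.0 = 168.80 mGal
Free-air anomaly = 979713.514 − 979954.93 + (168.80) = -72.616 mGal
Bouguer slab correction = 0.04193 × 1.80 × 547.0 = 41.28 mGal
Simple Bouguer anomaly = -72.616 − (41.28) = -113.896 mGal
Complete Bouguer anomaly = -113.896 + 4.80 = -109.096 mGal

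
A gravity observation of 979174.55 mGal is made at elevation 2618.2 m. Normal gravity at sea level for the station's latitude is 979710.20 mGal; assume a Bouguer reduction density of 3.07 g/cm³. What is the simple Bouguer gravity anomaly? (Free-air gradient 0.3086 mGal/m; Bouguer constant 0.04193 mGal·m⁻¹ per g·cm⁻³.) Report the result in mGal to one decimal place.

Free-air correction = 0.3086 × 2618.2 = 807.98 mGal
Free-air anomaly = 979174.55 − 979710.20 + (807.98) = 272.33 mGal
Bouguer slab correction = 0.04193 × 3.07 × 2618.2 = 337.03 mGal
Simple Bouguer anomaly = 272.33 − (337.03) = -64.70 mGal

-64.7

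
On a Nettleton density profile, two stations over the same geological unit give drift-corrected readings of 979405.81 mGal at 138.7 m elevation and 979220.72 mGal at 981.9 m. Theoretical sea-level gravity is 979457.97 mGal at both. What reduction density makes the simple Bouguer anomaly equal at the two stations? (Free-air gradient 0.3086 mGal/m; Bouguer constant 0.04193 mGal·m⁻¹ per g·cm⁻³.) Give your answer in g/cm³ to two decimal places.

Δg_obs = 979220.72 − 979405.81 = -185.09 mGal over Δh = 981.9 − 138.7 = 843.2 m
Equal Bouguer anomalies ⇒ Δg_obs + (0.3086 − 0.04193ρ)·Δh = 0
0.3086 − 0.04193ρ = −Δg_obs/Δh = 0.21951
ρ = (0.3086 − 0.21951) / 0.04193 = 2.12 g/cm³

2.12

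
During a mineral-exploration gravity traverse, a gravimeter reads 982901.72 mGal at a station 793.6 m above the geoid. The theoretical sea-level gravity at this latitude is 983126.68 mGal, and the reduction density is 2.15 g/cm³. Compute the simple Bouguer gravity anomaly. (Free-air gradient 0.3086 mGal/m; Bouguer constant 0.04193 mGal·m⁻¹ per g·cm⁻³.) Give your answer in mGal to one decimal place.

-51.6

Free-air correction = 0.3086 × 793.6 = 244.90 mGal
Free-air anomaly = 982901.72 − 983126.68 + (244.90) = 19.94 mGal
Bouguer slab correction = 0.04193 × 2.15 × 793.6 = 71.54 mGal
Simple Bouguer anomaly = 19.94 − (71.54) = -51.60 mGal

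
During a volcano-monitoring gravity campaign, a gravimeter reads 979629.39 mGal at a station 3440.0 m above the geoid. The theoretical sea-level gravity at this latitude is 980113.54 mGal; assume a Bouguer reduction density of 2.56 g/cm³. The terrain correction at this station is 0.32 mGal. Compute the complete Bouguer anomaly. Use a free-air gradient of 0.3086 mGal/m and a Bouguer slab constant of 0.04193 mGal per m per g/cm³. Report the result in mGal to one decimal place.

208.5

Free-air correction = 0.3086 × 3440.0 = 1061.58 mGal
Free-air anomaly = 979629.39 − 980113.54 + (1061.58) = 577.43 mGal
Bouguer slab correction = 0.04193 × 2.56 × 3440.0 = 369.25 mGal
Simple Bouguer anomaly = 577.43 − (369.25) = 208.18 mGal
Complete Bouguer anomaly = 208.18 + 0.32 = 208.50 mGal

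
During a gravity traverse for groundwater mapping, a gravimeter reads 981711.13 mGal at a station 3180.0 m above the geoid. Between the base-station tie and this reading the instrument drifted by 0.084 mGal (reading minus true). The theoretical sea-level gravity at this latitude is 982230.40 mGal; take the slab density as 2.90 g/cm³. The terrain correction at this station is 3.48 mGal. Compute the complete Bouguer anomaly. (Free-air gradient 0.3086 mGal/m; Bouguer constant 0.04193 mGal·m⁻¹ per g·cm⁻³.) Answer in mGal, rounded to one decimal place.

78.8

Drift-corrected reading = 981711.13 − (0.084) = 981711.046 mGal
Free-air correction = 0.3086 × 3180.0 = 981.35 mGal
Free-air anomaly = 981711.046 − 982230.40 + (981.35) = 461.996 mGal
Bouguer slab correction = 0.04193 × 2.90 × 3180.0 = 386.68 mGal
Simple Bouguer anomaly = 461.996 − (386.68) = 75.316 mGal
Complete Bouguer anomaly = 75.316 + 3.48 = 78.796 mGal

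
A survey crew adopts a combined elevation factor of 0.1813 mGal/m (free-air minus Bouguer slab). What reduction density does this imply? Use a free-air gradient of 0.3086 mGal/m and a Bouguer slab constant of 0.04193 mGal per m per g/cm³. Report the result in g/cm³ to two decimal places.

0.1813 = 0.3086 − 0.04193 × ρ
ρ = (0.3086 − 0.1813) / 0.04193 = 3.04 g/cm³

3.04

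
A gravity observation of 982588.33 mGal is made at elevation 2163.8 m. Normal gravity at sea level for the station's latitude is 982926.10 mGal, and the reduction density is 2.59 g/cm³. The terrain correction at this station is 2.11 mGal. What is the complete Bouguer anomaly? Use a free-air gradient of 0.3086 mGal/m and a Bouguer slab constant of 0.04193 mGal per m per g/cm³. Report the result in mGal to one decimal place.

97.1

Free-air correction = 0.3086 × 2163.8 = 667.75 mGal
Free-air anomaly = 982588.33 − 982926.10 + (667.75) = 329.98 mGal
Bouguer slab correction = 0.04193 × 2.59 × 2163.8 = 234.99 mGal
Simple Bouguer anomaly = 329.98 − (234.99) = 94.99 mGal
Complete Bouguer anomaly = 94.99 + 2.11 = 97.10 mGal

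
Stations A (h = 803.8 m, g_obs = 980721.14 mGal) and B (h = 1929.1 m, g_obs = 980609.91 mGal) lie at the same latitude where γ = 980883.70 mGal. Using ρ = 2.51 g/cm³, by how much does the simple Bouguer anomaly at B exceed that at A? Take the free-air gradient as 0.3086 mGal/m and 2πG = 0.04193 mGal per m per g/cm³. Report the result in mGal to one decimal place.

Δg_SB(A) = 980721.14 − 980883.70 + 0.3086×803.8 − 0.04193×2.51×803.8 = 0.90 mGal
Δg_SB(B) = 980609.91 − 980883.70 + 0.3086×1929.1 − 0.04193×2.51×1929.1 = 118.50 mGal
Difference = 118.50 − (0.90) = 117.60 mGal

117.6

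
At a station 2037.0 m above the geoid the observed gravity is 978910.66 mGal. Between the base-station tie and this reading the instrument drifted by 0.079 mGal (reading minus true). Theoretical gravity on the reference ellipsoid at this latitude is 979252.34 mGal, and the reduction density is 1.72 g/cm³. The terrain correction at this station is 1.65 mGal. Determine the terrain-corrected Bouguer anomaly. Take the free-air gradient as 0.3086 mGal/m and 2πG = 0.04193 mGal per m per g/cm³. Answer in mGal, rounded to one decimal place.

141.6

Drift-corrected reading = 978910.66 − (0.079) = 978910.581 mGal
Free-air correction = 0.3086 × 2037.0 = 628.62 mGal
Free-air anomaly = 978910.581 − 979252.34 + (628.62) = 286.861 mGal
Bouguer slab correction = 0.04193 × 1.72 × 2037.0 = 146.91 mGal
Simple Bouguer anomaly = 286.861 − (146.91) = 139.951 mGal
Complete Bouguer anomaly = 139.951 + 1.65 = 141.601 mGal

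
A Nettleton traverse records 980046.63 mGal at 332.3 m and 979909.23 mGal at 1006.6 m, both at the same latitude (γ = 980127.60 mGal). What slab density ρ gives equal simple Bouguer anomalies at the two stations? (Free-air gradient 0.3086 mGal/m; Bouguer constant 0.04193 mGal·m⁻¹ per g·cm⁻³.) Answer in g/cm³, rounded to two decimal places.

2.50

Δg_obs = 979909.23 − 980046.63 = -137.40 mGal over Δh = 1006.6 − 332.3 = 674.3 m
Equal Bouguer anomalies ⇒ Δg_obs + (0.3086 − 0.04193ρ)·Δh = 0
0.3086 − 0.04193ρ = −Δg_obs/Δh = 0.20377
ρ = (0.3086 − 0.20377) / 0.04193 = 2.50 g/cm³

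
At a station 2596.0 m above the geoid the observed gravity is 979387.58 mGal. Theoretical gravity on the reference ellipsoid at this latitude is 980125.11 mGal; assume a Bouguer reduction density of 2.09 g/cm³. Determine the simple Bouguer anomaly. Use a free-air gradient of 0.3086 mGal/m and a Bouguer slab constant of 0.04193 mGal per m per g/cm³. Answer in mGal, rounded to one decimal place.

Free-air correction = 0.3086 × 2596.0 = 801.13 mGal
Free-air anomaly = 979387.58 − 980125.11 + (801.13) = 63.60 mGal
Bouguer slab correction = 0.04193 × 2.09 × 2596.0 = 227.50 mGal
Simple Bouguer anomaly = 63.60 − (227.50) = -163.90 mGal

-163.9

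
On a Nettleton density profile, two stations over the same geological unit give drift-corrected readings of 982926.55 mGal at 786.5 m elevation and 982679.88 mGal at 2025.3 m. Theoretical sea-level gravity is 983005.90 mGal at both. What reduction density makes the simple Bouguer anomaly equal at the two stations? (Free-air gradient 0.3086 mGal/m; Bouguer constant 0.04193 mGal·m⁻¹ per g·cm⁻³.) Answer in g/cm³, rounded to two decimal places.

Δg_obs = 982679.88 − 982926.55 = -246.67 mGal over Δh = 2025.3 − 786.5 = 1238.8 m
Equal Bouguer anomalies ⇒ Δg_obs + (0.3086 − 0.04193ρ)·Δh = 0
0.3086 − 0.04193ρ = −Δg_obs/Δh = 0.19912
ρ = (0.3086 − 0.19912) / 0.04193 = 2.61 g/cm³

2.61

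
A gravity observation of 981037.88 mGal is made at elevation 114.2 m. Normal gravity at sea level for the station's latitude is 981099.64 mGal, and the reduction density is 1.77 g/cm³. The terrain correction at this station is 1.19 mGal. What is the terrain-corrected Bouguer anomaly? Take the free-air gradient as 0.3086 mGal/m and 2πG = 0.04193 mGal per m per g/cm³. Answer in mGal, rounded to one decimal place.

Free-air correction = 0.3086 × 114.2 = 35.24 mGal
Free-air anomaly = 981037.88 − 981099.64 + (35.24) = -26.52 mGal
Bouguer slab correction = 0.04193 × 1.77 × 114.2 = 8.48 mGal
Simple Bouguer anomaly = -26.52 − (8.48) = -35.00 mGal
Complete Bouguer anomaly = -35.00 + 1.19 = -33.81 mGal

-33.8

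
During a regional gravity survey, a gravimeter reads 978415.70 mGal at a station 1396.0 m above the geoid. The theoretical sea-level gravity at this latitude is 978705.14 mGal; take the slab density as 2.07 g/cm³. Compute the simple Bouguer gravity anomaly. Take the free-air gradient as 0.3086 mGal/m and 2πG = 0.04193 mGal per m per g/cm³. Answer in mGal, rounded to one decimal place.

20.2

Free-air correction = 0.3086 × 1396.0 = 430.81 mGal
Free-air anomaly = 978415.70 − 978705.14 + (430.81) = 141.37 mGal
Bouguer slab correction = 0.04193 × 2.07 × 1396.0 = 121.17 mGal
Simple Bouguer anomaly = 141.37 − (121.17) = 20.20 mGal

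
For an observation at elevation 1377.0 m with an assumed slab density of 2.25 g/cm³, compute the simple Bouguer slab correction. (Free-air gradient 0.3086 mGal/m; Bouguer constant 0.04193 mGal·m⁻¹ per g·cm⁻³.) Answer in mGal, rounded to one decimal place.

Bouguer slab correction = 0.04193 × 2.25 × 1377.0 = 129.9 mGal

129.9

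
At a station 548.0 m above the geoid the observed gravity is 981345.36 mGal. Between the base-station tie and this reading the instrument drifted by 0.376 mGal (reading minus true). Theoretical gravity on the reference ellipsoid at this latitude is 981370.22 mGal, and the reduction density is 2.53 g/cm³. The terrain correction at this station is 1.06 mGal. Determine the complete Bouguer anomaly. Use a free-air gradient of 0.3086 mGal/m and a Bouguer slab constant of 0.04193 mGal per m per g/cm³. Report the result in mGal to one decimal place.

86.8

Drift-corrected reading = 981345.36 − (0.376) = 981344.984 mGal
Free-air correction = 0.3086 × 548.0 = 169.11 mGal
Free-air anomaly = 981344.984 − 981370.22 + (169.11) = 143.874 mGal
Bouguer slab correction = 0.04193 × 2.53 × 548.0 = 58.13 mGal
Simple Bouguer anomaly = 143.874 − (58.13) = 85.744 mGal
Complete Bouguer anomaly = 85.744 + 1.06 = 86.804 mGal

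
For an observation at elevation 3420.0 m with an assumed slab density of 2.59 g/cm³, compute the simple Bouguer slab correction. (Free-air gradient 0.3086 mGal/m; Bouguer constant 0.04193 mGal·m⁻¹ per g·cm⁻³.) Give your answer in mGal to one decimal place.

Bouguer slab correction = 0.04193 × 2.59 × 3420.0 = 371.4 mGal

371.4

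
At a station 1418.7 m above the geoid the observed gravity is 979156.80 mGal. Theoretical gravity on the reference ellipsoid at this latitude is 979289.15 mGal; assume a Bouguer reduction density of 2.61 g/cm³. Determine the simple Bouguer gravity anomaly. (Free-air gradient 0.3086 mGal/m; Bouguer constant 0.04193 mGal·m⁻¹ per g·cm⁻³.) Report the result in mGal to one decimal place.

Free-air correction = 0.3086 × 1418.7 = 437.81 mGal
Free-air anomaly = 979156.80 − 979289.15 + (437.81) = 305.46 mGal
Bouguer slab correction = 0.04193 × 2.61 × 1418.7 = 155.26 mGal
Simple Bouguer anomaly = 305.46 − (155.26) = 150.20 mGal

150.2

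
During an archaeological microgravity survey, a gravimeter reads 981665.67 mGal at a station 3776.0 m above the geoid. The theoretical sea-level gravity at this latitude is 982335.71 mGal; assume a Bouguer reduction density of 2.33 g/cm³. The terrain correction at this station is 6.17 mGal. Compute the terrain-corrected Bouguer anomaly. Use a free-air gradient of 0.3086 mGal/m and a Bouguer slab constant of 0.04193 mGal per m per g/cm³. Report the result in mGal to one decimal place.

132.5

Free-air correction = 0.3086 × 3776.0 = 1165.27 mGal
Free-air anomaly = 981665.67 − 982335.71 + (1165.27) = 495.23 mGal
Bouguer slab correction = 0.04193 × 2.33 × 3776.0 = 368.90 mGal
Simple Bouguer anomaly = 495.23 − (368.90) = 126.33 mGal
Complete Bouguer anomaly = 126.33 + 6.17 = 132.50 mGal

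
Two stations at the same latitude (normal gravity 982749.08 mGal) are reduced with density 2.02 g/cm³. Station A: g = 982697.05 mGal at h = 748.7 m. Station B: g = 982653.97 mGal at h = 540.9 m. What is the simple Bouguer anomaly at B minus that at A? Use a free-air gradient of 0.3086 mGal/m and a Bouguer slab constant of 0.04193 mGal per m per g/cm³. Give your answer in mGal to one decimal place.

Δg_SB(A) = 982697.05 − 982749.08 + 0.3086×748.7 − 0.04193×2.02×748.7 = 115.60 mGal
Δg_SB(B) = 982653.97 − 982749.08 + 0.3086×540.9 − 0.04193×2.02×540.9 = 26.00 mGal
Difference = 26.00 − (115.60) = -89.60 mGal

-89.6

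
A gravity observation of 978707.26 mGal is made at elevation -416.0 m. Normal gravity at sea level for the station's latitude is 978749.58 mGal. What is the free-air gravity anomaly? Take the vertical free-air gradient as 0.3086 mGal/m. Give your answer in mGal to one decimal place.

Free-air correction = 0.3086 × -416.0 = -128.38 mGal
Free-air anomaly = 978707.26 − 978749.58 + (-128.38) = -170.70 mGal

-170.7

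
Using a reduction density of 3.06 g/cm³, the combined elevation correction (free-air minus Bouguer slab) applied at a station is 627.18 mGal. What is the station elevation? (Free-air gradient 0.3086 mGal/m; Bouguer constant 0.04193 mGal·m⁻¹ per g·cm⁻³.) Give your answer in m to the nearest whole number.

Combined gradient = 0.3086 − 0.04193 × 3.06 = 0.1802942 mGal/m
h = 627.18 / 0.1802942 = 3478.65 m

3479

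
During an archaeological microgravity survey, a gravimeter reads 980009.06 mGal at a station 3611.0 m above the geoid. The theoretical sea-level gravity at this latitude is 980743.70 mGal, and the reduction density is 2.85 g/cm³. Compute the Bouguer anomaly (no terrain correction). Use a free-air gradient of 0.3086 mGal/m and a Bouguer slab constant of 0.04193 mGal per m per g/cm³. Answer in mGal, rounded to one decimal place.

Free-air correction = 0.3086 × 3611.0 = 1114.35 mGal
Free-air anomaly = 980009.06 − 980743.70 + (1114.35) = 379.71 mGal
Bouguer slab correction = 0.04193 × 2.85 × 3611.0 = 431.52 mGal
Simple Bouguer anomaly = 379.71 − (431.52) = -51.81 mGal

-51.8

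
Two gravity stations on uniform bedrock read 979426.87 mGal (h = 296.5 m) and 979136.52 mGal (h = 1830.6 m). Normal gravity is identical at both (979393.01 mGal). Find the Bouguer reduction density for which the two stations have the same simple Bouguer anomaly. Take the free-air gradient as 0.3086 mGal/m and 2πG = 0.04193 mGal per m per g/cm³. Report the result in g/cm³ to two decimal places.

2.85

Δg_obs = 979136.52 − 979426.87 = -290.35 mGal over Δh = 1830.6 − 296.5 = 1534.1 m
Equal Bouguer anomalies ⇒ Δg_obs + (0.3086 − 0.04193ρ)·Δh = 0
0.3086 − 0.04193ρ = −Δg_obs/Δh = 0.18926
ρ = (0.3086 − 0.18926) / 0.04193 = 2.85 g/cm³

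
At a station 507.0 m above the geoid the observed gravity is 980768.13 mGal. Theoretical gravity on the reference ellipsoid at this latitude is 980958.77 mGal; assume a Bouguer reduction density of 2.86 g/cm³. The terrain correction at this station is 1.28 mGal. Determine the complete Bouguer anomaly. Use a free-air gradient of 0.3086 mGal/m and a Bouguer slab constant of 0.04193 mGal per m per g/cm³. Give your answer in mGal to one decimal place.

Free-air correction = 0.3086 × 507.0 = 156.46 mGal
Free-air anomaly = 980768.13 − 980958.77 + (156.46) = -34.18 mGal
Bouguer slab correction = 0.04193 × 2.86 × 507.0 = 60.80 mGal
Simple Bouguer anomaly = -34.18 − (60.80) = -94.98 mGal
Complete Bouguer anomaly = -94.98 + 1.28 = -93.70 mGal

-93.7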